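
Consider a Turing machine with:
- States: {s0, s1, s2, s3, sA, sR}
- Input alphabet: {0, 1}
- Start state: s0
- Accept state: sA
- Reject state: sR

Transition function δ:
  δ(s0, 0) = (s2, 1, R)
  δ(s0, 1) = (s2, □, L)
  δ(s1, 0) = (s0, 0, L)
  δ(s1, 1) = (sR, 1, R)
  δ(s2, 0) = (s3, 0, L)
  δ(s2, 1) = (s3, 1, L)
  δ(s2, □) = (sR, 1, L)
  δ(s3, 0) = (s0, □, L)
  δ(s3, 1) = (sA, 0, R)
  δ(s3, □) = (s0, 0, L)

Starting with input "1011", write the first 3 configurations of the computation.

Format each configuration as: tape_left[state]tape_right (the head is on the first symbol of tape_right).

Transitions applied:
Step 1: δ(s0, 1) = (s2, □, L)
Step 2: δ(s2, □) = (sR, 1, L)

The first 3 configurations are:
[s0]1011 ⊢ [s2]□□011 ⊢ [sR]□1□011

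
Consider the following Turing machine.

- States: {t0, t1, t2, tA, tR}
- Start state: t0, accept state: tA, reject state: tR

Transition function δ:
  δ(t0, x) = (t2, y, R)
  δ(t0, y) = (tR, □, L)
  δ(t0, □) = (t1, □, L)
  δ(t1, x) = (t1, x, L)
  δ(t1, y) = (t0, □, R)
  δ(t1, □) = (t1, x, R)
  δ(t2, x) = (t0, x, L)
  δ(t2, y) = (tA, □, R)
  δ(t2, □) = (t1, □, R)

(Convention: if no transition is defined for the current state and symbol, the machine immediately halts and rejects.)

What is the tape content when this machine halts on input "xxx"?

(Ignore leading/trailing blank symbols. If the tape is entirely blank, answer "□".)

Execution trace:
Initial: [t0]xxx
Step 1: δ(t0, x) = (t2, y, R) → y[t2]xx
Step 2: δ(t2, x) = (t0, x, L) → [t0]yxx
Step 3: δ(t0, y) = (tR, □, L) → [tR]□□xx

The machine reaches the reject state tR and halts.

Final tape (ignoring leading/trailing blanks): xx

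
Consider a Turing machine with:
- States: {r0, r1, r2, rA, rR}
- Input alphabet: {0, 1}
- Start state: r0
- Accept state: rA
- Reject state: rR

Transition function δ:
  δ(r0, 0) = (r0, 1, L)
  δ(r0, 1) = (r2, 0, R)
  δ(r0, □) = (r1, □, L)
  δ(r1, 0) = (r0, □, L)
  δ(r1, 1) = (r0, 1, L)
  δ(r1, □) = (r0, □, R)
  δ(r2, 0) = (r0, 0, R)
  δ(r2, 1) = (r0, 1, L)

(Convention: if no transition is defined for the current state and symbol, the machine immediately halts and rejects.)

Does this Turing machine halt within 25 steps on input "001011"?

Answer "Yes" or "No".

Execution trace:
Initial: [r0]001011
Step 1: δ(r0, 0) = (r0, 1, L) → [r0]□101011
Step 2: δ(r0, □) = (r1, □, L) → [r1]□□101011
Step 3: δ(r1, □) = (r0, □, R) → □[r0]□101011
Step 4: δ(r0, □) = (r1, □, L) → [r1]□□101011
Step 5: δ(r1, □) = (r0, □, R) → □[r0]□101011
Step 6: δ(r0, □) = (r1, □, L) → [r1]□□101011
Step 7: δ(r1, □) = (r0, □, R) → □[r0]□101011
Step 8: δ(r0, □) = (r1, □, L) → [r1]□□101011
Step 9: δ(r1, □) = (r0, □, R) → □[r0]□101011
Step 10: δ(r0, □) = (r1, □, L) → [r1]□□101011
Step 11: δ(r1, □) = (r0, □, R) → □[r0]□101011
Step 12: δ(r0, □) = (r1, □, L) → [r1]□□101011
Step 13: δ(r1, □) = (r0, □, R) → □[r0]□101011
Step 14: δ(r0, □) = (r1, □, L) → [r1]□□101011
Step 15: δ(r1, □) = (r0, □, R) → □[r0]□101011
Step 16: δ(r0, □) = (r1, □, L) → [r1]□□101011
Step 17: δ(r1, □) = (r0, □, R) → □[r0]□101011
Step 18: δ(r0, □) = (r1, □, L) → [r1]□□101011
Step 19: δ(r1, □) = (r0, □, R) → □[r0]□101011
Step 20: δ(r0, □) = (r1, □, L) → [r1]□□101011
Step 21: δ(r1, □) = (r0, □, R) → □[r0]□101011
Step 22: δ(r0, □) = (r1, □, L) → [r1]□□101011
Step 23: δ(r1, □) = (r0, □, R) → □[r0]□101011
Step 24: δ(r0, □) = (r1, □, L) → [r1]□□101011
Step 25: δ(r1, □) = (r0, □, R) → □[r0]□101011

The machine has not reached a halting state after 25 steps.
The machine did not halt within the 25-step bound.

Answer: No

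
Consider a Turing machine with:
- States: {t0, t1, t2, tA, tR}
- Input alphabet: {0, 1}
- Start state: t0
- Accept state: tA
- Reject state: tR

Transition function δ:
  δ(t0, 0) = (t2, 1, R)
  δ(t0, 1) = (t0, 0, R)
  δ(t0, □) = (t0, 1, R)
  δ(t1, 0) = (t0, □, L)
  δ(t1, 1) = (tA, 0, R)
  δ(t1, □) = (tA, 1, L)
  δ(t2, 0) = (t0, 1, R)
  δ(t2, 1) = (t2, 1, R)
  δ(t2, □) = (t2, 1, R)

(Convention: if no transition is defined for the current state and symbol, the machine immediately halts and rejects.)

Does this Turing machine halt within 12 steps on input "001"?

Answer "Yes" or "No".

Execution trace:
Initial: [t0]001
Step 1: δ(t0, 0) = (t2, 1, R) → 1[t2]01
Step 2: δ(t2, 0) = (t0, 1, R) → 11[t0]1
Step 3: δ(t0, 1) = (t0, 0, R) → 110[t0]□
Step 4: δ(t0, □) = (t0, 1, R) → 1101[t0]□
Step 5: δ(t0, □) = (t0, 1, R) → 11011[t0]□
Step 6: δ(t0, □) = (t0, 1, R) → 110111[t0]□
Step 7: δ(t0, □) = (t0, 1, R) → 1101111[t0]□
Step 8: δ(t0, □) = (t0, 1, R) → 11011111[t0]□
Step 9: δ(t0, □) = (t0, 1, R) → 110111111[t0]□
Step 10: δ(t0, □) = (t0, 1, R) → 1101111111[t0]□
Step 11: δ(t0, □) = (t0, 1, R) → 11011111111[t0]□
Step 12: δ(t0, □) = (t0, 1, R) → 110111111111[t0]□

The machine has not reached a halting state after 12 steps.
The machine did not halt within the 12-step bound.

Answer: No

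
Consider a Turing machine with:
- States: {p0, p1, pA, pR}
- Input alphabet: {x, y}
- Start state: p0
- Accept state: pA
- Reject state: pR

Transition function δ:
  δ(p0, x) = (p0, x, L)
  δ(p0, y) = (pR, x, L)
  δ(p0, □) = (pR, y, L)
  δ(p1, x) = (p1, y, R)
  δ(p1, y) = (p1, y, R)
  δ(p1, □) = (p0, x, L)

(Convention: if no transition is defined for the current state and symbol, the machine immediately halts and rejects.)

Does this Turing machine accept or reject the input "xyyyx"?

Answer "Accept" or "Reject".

Execution trace:
Initial: [p0]xyyyx
Step 1: δ(p0, x) = (p0, x, L) → [p0]□xyyyx
Step 2: δ(p0, □) = (pR, y, L) → [pR]□yxyyyx

The machine reaches the reject state pR and halts.

Answer: Reject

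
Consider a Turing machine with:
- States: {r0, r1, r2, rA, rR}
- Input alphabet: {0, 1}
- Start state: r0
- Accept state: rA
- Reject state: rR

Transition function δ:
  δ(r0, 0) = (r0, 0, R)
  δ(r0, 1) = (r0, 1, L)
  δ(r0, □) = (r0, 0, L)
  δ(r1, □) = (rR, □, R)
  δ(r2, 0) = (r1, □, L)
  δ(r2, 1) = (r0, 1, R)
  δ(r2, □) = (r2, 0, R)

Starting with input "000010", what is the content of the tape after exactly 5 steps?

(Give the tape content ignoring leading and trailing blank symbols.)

Execution trace:
Initial: [r0]000010
Step 1: δ(r0, 0) = (r0, 0, R) → 0[r0]00010
Step 2: δ(r0, 0) = (r0, 0, R) → 00[r0]0010
Step 3: δ(r0, 0) = (r0, 0, R) → 000[r0]010
Step 4: δ(r0, 0) = (r0, 0, R) → 0000[r0]10
Step 5: δ(r0, 1) = (r0, 1, L) → 000[r0]010

After 5 steps, the tape (ignoring leading/trailing blanks) is: 000010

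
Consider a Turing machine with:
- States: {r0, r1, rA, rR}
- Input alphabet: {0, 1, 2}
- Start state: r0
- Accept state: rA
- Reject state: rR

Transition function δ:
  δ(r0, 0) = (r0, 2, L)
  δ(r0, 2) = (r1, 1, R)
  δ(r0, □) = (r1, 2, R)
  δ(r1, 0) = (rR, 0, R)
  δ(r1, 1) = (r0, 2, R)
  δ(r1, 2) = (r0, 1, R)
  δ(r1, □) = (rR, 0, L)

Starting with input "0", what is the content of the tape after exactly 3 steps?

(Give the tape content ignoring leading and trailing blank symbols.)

Execution trace:
Initial: [r0]0
Step 1: δ(r0, 0) = (r0, 2, L) → [r0]□2
Step 2: δ(r0, □) = (r1, 2, R) → 2[r1]2
Step 3: δ(r1, 2) = (r0, 1, R) → 21[r0]□

After 3 steps, the tape (ignoring leading/trailing blanks) is: 21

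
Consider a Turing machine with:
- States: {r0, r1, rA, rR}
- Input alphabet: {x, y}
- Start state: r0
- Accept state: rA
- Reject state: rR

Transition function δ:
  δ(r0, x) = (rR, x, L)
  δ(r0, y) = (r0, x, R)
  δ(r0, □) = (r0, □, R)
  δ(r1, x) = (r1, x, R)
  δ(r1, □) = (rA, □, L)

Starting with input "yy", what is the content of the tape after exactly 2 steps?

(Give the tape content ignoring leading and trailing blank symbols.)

Execution trace:
Initial: [r0]yy
Step 1: δ(r0, y) = (r0, x, R) → x[r0]y
Step 2: δ(r0, y) = (r0, x, R) → xx[r0]□

After 2 steps, the tape (ignoring leading/trailing blanks) is: xx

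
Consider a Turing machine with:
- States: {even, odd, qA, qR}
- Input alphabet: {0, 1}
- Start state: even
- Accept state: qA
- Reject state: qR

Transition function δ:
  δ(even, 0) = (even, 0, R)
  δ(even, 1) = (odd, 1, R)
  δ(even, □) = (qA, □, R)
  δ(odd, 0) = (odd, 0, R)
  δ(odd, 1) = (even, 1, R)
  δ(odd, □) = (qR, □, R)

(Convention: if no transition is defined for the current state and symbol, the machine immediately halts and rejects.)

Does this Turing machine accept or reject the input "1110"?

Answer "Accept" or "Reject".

Execution trace:
Initial: [even]1110
Step 1: δ(even, 1) = (odd, 1, R) → 1[odd]110
Step 2: δ(odd, 1) = (even, 1, R) → 11[even]10
Step 3: δ(even, 1) = (odd, 1, R) → 111[odd]0
Step 4: δ(odd, 0) = (odd, 0, R) → 1110[odd]□
Step 5: δ(odd, □) = (qR, □, R) → 1110□[qR]□

The machine reaches the reject state qR and halts.

Answer: Reject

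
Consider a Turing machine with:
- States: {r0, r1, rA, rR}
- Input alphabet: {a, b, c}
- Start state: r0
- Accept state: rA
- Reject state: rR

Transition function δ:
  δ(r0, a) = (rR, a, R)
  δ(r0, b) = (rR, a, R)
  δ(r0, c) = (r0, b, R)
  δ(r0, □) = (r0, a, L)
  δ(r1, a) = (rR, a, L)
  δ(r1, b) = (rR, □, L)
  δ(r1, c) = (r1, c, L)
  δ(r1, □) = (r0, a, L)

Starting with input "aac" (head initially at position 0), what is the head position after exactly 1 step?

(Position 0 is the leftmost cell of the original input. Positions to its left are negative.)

Execution trace (head position shown):
Step 0: [r0]aac  (head at position 0)
Step 1: move right → a[rR]ac  (head at position 1)

After 1 step, the head is at position 1.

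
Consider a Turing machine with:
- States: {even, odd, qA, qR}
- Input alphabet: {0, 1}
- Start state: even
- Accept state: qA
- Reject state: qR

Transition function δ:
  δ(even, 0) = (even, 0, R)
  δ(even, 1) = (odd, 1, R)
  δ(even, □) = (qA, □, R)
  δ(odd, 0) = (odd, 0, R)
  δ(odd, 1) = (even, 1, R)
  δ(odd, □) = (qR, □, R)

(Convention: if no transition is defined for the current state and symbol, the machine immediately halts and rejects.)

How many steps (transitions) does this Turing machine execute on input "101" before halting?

Execution trace:
Initial: [even]101
Step 1: δ(even, 1) = (odd, 1, R) → 1[odd]01
Step 2: δ(odd, 0) = (odd, 0, R) → 10[odd]1
Step 3: δ(odd, 1) = (even, 1, R) → 101[even]□
Step 4: δ(even, □) = (qA, □, R) → 101□[qA]□

The machine reaches the accept state qA and halts.

The machine executed 4 steps before halting.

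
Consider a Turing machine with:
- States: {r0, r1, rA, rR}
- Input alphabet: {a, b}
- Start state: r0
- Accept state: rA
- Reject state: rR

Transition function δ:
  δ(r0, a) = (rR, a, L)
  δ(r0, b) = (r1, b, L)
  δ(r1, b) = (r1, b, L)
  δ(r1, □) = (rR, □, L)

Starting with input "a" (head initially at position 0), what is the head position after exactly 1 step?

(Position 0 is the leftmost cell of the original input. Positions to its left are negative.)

Execution trace (head position shown):
Step 0: [r0]a  (head at position 0)
Step 1: move left → [rR]□a  (head at position -1)

After 1 step, the head is at position -1.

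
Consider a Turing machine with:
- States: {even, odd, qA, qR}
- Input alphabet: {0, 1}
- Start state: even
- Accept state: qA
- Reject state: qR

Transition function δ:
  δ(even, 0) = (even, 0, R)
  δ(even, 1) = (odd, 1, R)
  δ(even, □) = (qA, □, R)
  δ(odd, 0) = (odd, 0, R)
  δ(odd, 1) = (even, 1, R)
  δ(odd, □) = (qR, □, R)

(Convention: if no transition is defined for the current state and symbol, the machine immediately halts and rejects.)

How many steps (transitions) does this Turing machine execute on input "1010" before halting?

Execution trace:
Initial: [even]1010
Step 1: δ(even, 1) = (odd, 1, R) → 1[odd]010
Step 2: δ(odd, 0) = (odd, 0, R) → 10[odd]10
Step 3: δ(odd, 1) = (even, 1, R) → 101[even]0
Step 4: δ(even, 0) = (even, 0, R) → 1010[even]□
Step 5: δ(even, □) = (qA, □, R) → 1010□[qA]□

The machine reaches the accept state qA and halts.

The machine executed 5 steps before halting.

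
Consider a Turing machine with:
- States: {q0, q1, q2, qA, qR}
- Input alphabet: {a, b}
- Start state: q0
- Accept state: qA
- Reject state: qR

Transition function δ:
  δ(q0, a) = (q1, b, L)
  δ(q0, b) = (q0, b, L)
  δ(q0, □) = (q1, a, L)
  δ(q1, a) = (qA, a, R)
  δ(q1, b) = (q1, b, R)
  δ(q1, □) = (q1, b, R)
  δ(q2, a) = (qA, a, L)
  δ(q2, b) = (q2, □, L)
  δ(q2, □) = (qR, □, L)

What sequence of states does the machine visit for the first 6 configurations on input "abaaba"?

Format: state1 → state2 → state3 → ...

Execution trace:
Initial: [q0]abaaba
Step 1: δ(q0, a) = (q1, b, L) → [q1]□bbaaba
Step 2: δ(q1, □) = (q1, b, R) → b[q1]bbaaba
Step 3: δ(q1, b) = (q1, b, R) → bb[q1]baaba
Step 4: δ(q1, b) = (q1, b, R) → bbb[q1]aaba
Step 5: δ(q1, a) = (qA, a, R) → bbba[qA]aba

The machine reaches the accept state qA and halts.

State sequence: q0 → q1 → q1 → q1 → q1 → qA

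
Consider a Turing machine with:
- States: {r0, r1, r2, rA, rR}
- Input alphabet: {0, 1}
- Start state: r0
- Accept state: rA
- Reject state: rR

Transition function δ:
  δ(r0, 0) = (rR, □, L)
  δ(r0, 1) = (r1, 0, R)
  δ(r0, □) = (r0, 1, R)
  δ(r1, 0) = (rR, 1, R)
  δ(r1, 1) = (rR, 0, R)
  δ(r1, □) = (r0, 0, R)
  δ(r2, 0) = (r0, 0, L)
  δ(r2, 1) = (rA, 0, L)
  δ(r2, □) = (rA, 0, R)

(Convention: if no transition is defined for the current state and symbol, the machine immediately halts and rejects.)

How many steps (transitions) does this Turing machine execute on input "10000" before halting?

Execution trace:
Initial: [r0]10000
Step 1: δ(r0, 1) = (r1, 0, R) → 0[r1]0000
Step 2: δ(r1, 0) = (rR, 1, R) → 01[rR]000

The machine reaches the reject state rR and halts.

The machine executed 2 steps before halting.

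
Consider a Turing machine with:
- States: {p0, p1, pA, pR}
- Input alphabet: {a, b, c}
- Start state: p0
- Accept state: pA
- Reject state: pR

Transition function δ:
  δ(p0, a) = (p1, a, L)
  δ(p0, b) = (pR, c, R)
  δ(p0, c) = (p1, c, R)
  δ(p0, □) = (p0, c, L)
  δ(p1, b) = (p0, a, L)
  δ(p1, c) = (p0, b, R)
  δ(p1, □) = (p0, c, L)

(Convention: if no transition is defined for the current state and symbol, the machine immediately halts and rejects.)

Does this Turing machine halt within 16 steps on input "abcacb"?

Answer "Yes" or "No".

Execution trace:
Initial: [p0]abcacb
Step 1: δ(p0, a) = (p1, a, L) → [p1]□abcacb
Step 2: δ(p1, □) = (p0, c, L) → [p0]□cabcacb
Step 3: δ(p0, □) = (p0, c, L) → [p0]□ccabcacb
Step 4: δ(p0, □) = (p0, c, L) → [p0]□cccabcacb
Step 5: δ(p0, □) = (p0, c, L) → [p0]□ccccabcacb
Step 6: δ(p0, □) = (p0, c, L) → [p0]□cccccabcacb
Step 7: δ(p0, □) = (p0, c, L) → [p0]□ccccccabcacb
Step 8: δ(p0, □) = (p0, c, L) → [p0]□cccccccabcacb
Step 9: δ(p0, □) = (p0, c, L) → [p0]□ccccccccabcacb
Step 10: δ(p0, □) = (p0, c, L) → [p0]□cccccccccabcacb
Step 11: δ(p0, □) = (p0, c, L) → [p0]□ccccccccccabcacb
Step 12: δ(p0, □) = (p0, c, L) → [p0]□cccccccccccabcacb
Step 13: δ(p0, □) = (p0, c, L) → [p0]□ccccccccccccabcacb
Step 14: δ(p0, □) = (p0, c, L) → [p0]□cccccccccccccabcacb
Step 15: δ(p0, □) = (p0, c, L) → [p0]□ccccccccccccccabcacb
Step 16: δ(p0, □) = (p0, c, L) → [p0]□cccccccccccccccabcacb

The machine has not reached a halting state after 16 steps.
The machine did not halt within the 16-step bound.

Answer: No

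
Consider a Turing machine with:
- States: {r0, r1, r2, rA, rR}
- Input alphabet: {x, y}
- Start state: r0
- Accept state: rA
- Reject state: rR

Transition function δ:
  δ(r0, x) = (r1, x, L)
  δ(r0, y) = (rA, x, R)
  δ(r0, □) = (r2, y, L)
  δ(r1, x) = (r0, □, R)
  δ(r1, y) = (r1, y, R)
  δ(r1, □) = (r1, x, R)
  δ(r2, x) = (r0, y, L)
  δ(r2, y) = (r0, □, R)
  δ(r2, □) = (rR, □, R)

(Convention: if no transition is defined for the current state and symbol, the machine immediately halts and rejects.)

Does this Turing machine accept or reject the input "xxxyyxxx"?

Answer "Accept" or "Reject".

Execution trace:
Initial: [r0]xxxyyxxx
Step 1: δ(r0, x) = (r1, x, L) → [r1]□xxxyyxxx
Step 2: δ(r1, □) = (r1, x, R) → x[r1]xxxyyxxx
Step 3: δ(r1, x) = (r0, □, R) → x□[r0]xxyyxxx
Step 4: δ(r0, x) = (r1, x, L) → x[r1]□xxyyxxx
Step 5: δ(r1, □) = (r1, x, R) → xx[r1]xxyyxxx
Step 6: δ(r1, x) = (r0, □, R) → xx□[r0]xyyxxx
Step 7: δ(r0, x) = (r1, x, L) → xx[r1]□xyyxxx
Step 8: δ(r1, □) = (r1, x, R) → xxx[r1]xyyxxx
Step 9: δ(r1, x) = (r0, □, R) → xxx□[r0]yyxxx
Step 10: δ(r0, y) = (rA, x, R) → xxx□x[rA]yxxx

The machine reaches the accept state rA and halts.

Answer: Accept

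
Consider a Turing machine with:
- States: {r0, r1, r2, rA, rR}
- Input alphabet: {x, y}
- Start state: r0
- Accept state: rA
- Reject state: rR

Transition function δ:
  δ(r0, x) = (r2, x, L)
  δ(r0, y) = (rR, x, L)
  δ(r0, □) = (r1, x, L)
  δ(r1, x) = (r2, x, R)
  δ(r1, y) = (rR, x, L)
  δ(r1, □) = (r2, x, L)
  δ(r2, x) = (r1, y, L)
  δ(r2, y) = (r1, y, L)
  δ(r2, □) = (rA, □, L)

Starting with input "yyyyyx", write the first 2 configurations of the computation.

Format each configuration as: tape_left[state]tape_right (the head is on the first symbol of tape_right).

Transitions applied:
Step 1: δ(r0, y) = (rR, x, L)

The first 2 configurations are:
[r0]yyyyyx ⊢ [rR]□xyyyyx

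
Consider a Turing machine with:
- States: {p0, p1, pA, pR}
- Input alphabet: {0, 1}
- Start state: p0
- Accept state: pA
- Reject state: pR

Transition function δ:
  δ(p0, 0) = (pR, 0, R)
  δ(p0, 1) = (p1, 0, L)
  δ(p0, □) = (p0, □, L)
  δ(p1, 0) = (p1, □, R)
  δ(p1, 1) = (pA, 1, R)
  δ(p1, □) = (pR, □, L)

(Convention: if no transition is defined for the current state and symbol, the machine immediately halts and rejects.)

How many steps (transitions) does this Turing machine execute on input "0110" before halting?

Execution trace:
Initial: [p0]0110
Step 1: δ(p0, 0) = (pR, 0, R) → 0[pR]110

The machine reaches the reject state pR and halts.

The machine executed 1 step before halting.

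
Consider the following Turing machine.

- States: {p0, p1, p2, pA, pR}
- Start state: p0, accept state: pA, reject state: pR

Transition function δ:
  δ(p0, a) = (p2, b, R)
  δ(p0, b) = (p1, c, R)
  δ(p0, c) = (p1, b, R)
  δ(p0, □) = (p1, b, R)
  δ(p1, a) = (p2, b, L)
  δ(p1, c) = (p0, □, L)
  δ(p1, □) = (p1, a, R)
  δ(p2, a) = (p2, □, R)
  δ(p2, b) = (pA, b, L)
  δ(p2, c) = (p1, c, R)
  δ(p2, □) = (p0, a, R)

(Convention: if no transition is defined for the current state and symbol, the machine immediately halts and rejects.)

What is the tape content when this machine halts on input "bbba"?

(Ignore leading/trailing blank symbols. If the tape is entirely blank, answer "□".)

Execution trace:
Initial: [p0]bbba
Step 1: δ(p0, b) = (p1, c, R) → c[p1]bba

No transition is defined for δ(p1, b). By convention the machine halts and rejects.

Final tape (ignoring leading/trailing blanks): cbba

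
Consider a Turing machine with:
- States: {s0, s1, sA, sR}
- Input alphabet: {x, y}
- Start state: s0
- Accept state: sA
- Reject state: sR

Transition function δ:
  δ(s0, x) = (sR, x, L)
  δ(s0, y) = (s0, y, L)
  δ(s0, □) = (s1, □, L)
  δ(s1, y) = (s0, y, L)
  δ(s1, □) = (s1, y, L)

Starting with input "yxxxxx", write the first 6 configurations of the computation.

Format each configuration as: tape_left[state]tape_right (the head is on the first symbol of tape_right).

Transitions applied:
Step 1: δ(s0, y) = (s0, y, L)
Step 2: δ(s0, □) = (s1, □, L)
Step 3: δ(s1, □) = (s1, y, L)
Step 4: δ(s1, □) = (s1, y, L)
Step 5: δ(s1, □) = (s1, y, L)

The first 6 configurations are:
[s0]yxxxxx ⊢ [s0]□yxxxxx ⊢ [s1]□□yxxxxx ⊢ [s1]□y□yxxxxx ⊢ [s1]□yy□yxxxxx ⊢ [s1]□yyy□yxxxxx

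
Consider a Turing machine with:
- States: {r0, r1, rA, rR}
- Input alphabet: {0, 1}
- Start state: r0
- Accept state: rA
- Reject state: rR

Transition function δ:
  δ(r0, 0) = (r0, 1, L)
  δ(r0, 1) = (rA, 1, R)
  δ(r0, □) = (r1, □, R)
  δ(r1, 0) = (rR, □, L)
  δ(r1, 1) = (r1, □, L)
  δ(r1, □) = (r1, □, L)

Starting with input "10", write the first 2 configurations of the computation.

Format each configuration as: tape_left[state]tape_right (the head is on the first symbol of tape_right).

Transitions applied:
Step 1: δ(r0, 1) = (rA, 1, R)

The first 2 configurations are:
[r0]10 ⊢ 1[rA]0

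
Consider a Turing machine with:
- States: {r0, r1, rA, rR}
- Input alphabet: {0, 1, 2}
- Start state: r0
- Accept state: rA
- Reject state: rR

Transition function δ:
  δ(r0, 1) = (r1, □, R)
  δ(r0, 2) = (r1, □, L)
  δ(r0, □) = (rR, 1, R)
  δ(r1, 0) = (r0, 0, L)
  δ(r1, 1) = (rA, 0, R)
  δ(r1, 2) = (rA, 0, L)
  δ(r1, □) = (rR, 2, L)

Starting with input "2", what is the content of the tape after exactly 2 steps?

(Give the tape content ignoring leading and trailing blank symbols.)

Execution trace:
Initial: [r0]2
Step 1: δ(r0, 2) = (r1, □, L) → [r1]□□
Step 2: δ(r1, □) = (rR, 2, L) → [rR]□2□

The machine reaches the reject state rR and halts.

After 2 steps, the tape (ignoring leading/trailing blanks) is: 2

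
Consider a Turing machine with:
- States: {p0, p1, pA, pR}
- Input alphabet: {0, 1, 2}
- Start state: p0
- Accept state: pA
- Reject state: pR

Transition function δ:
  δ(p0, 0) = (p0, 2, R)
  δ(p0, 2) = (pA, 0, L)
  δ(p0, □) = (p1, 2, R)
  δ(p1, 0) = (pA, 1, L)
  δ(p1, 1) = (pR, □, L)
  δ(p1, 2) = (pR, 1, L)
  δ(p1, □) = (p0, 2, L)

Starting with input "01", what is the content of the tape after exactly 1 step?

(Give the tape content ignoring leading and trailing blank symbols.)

Execution trace:
Initial: [p0]01
Step 1: δ(p0, 0) = (p0, 2, R) → 2[p0]1

No transition is defined for δ(p0, 1). By convention the machine halts and rejects.

After 1 step, the tape (ignoring leading/trailing blanks) is: 21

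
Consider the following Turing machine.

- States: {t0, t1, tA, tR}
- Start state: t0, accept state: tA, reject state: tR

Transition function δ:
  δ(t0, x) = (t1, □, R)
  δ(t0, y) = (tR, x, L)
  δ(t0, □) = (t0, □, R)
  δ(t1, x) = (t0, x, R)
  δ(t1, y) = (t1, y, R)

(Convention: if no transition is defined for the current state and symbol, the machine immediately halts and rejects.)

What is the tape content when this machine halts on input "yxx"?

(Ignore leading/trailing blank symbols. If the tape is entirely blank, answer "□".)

Execution trace:
Initial: [t0]yxx
Step 1: δ(t0, y) = (tR, x, L) → [tR]□xxx

The machine reaches the reject state tR and halts.

Final tape (ignoring leading/trailing blanks): xxx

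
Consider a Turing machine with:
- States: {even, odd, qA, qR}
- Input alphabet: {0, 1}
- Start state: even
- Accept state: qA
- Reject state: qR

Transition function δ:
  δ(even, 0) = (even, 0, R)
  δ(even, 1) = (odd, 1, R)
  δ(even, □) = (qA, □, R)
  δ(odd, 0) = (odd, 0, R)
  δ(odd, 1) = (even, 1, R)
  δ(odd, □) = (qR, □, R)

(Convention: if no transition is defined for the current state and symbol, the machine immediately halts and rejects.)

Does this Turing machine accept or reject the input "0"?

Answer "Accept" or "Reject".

Execution trace:
Initial: [even]0
Step 1: δ(even, 0) = (even, 0, R) → 0[even]□
Step 2: δ(even, □) = (qA, □, R) → 0□[qA]□

The machine reaches the accept state qA and halts.

Answer: Accept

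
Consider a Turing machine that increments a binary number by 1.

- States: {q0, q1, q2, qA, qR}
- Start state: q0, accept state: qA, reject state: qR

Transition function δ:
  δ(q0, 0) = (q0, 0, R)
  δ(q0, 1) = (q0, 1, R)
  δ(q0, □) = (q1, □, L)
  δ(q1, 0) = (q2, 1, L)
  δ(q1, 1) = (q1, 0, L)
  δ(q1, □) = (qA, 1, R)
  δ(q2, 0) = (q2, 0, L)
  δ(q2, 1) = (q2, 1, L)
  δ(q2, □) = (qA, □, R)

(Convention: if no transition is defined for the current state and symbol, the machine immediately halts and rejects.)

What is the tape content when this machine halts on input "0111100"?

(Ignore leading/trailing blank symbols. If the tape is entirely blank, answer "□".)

Execution trace:
Initial: [q0]0111100
Step 1: δ(q0, 0) = (q0, 0, R) → 0[q0]111100
Step 2: δ(q0, 1) = (q0, 1, R) → 01[q0]11100
Step 3: δ(q0, 1) = (q0, 1, R) → 011[q0]1100
Step 4: δ(q0, 1) = (q0, 1, R) → 0111[q0]100
Step 5: δ(q0, 1) = (q0, 1, R) → 01111[q0]00
Step 6: δ(q0, 0) = (q0, 0, R) → 011110[q0]0
Step 7: δ(q0, 0) = (q0, 0, R) → 0111100[q0]□
Step 8: δ(q0, □) = (q1, □, L) → 011110[q1]0□
Step 9: δ(q1, 0) = (q2, 1, L) → 01111[q2]01□
Step 10: δ(q2, 0) = (q2, 0, L) → 0111[q2]101□
Step 11: δ(q2, 1) = (q2, 1, L) → 011[q2]1101□
Step 12: δ(q2, 1) = (q2, 1, L) → 01[q2]11101□
Step 13: δ(q2, 1) = (q2, 1, L) → 0[q2]111101□
Step 14: δ(q2, 1) = (q2, 1, L) → [q2]0111101□
Step 15: δ(q2, 0) = (q2, 0, L) → [q2]□0111101□
Step 16: δ(q2, □) = (qA, □, R) → □[qA]0111101□

The machine reaches the accept state qA and halts.

Final tape (ignoring leading/trailing blanks): 0111101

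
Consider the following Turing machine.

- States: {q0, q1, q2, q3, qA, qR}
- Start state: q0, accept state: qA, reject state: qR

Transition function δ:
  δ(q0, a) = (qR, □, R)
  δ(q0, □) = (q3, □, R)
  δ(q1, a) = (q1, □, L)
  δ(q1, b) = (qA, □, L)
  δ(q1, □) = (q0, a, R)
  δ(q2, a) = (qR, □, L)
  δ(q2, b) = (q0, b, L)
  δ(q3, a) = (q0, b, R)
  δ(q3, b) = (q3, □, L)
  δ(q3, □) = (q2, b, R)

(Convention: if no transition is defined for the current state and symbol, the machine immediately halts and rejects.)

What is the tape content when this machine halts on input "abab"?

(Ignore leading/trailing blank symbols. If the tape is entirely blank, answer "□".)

Execution trace:
Initial: [q0]abab
Step 1: δ(q0, a) = (qR, □, R) → □[qR]bab

The machine reaches the reject state qR and halts.

Final tape (ignoring leading/trailing blanks): bab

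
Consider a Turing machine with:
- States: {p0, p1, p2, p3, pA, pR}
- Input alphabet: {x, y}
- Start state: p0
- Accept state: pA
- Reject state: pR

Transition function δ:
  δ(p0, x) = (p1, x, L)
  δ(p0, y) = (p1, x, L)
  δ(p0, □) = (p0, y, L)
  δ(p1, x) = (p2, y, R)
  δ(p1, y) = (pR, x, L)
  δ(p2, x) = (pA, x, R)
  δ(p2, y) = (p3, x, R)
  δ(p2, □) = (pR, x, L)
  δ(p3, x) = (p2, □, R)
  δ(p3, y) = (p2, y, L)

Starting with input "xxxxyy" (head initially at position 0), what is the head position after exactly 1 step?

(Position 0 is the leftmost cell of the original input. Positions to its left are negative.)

Execution trace (head position shown):
Step 0: [p0]xxxxyy  (head at position 0)
Step 1: move left → [p1]□xxxxyy  (head at position -1)

After 1 step, the head is at position -1.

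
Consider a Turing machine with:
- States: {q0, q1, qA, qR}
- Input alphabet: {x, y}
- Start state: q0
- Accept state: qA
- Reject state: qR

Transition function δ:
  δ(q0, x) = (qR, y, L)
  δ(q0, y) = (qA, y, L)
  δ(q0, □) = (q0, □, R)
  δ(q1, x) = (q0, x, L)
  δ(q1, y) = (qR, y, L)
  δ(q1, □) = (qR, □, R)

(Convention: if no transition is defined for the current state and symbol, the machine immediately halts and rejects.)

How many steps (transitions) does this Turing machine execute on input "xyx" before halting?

Execution trace:
Initial: [q0]xyx
Step 1: δ(q0, x) = (qR, y, L) → [qR]□yyx

The machine reaches the reject state qR and halts.

The machine executed 1 step before halting.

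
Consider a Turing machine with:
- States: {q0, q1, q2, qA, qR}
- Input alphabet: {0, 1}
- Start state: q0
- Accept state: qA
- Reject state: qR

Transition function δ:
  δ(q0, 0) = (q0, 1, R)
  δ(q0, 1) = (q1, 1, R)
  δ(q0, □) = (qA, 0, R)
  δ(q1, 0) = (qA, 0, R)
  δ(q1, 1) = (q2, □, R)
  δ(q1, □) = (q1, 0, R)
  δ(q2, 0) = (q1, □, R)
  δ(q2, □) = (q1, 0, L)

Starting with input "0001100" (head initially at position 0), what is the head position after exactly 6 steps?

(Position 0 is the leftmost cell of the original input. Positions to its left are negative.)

Execution trace (head position shown):
Step 0: [q0]0001100  (head at position 0)
Step 1: move right → 1[q0]001100  (head at position 1)
Step 2: move right → 11[q0]01100  (head at position 2)
Step 3: move right → 111[q0]1100  (head at position 3)
Step 4: move right → 1111[q1]100  (head at position 4)
Step 5: move right → 1111□[q2]00  (head at position 5)
Step 6: move right → 1111□□[q1]0  (head at position 6)

After 6 steps, the head is at position 6.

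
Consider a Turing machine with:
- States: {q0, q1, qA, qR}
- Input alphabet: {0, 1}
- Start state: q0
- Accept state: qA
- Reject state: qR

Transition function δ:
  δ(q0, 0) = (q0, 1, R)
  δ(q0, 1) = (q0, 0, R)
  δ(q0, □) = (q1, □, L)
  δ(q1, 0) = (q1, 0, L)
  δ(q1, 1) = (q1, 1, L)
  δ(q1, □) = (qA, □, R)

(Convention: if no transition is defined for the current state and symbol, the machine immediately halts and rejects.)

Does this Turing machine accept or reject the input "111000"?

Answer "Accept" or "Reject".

Execution trace:
Initial: [q0]111000
Step 1: δ(q0, 1) = (q0, 0, R) → 0[q0]11000
Step 2: δ(q0, 1) = (q0, 0, R) → 00[q0]1000
Step 3: δ(q0, 1) = (q0, 0, R) → 000[q0]000
Step 4: δ(q0, 0) = (q0, 1, R) → 0001[q0]00
Step 5: δ(q0, 0) = (q0, 1, R) → 00011[q0]0
Step 6: δ(q0, 0) = (q0, 1, R) → 000111[q0]□
Step 7: δ(q0, □) = (q1, □, L) → 00011[q1]1□
Step 8: δ(q1, 1) = (q1, 1, L) → 0001[q1]11□
Step 9: δ(q1, 1) = (q1, 1, L) → 000[q1]111□
Step 10: δ(q1, 1) = (q1, 1, L) → 00[q1]0111□
Step 11: δ(q1, 0) = (q1, 0, L) → 0[q1]00111□
Step 12: δ(q1, 0) = (q1, 0, L) → [q1]000111□
Step 13: δ(q1, 0) = (q1, 0, L) → [q1]□000111□
Step 14: δ(q1, □) = (qA, □, R) → □[qA]000111□

The machine reaches the accept state qA and halts.

Answer: Accept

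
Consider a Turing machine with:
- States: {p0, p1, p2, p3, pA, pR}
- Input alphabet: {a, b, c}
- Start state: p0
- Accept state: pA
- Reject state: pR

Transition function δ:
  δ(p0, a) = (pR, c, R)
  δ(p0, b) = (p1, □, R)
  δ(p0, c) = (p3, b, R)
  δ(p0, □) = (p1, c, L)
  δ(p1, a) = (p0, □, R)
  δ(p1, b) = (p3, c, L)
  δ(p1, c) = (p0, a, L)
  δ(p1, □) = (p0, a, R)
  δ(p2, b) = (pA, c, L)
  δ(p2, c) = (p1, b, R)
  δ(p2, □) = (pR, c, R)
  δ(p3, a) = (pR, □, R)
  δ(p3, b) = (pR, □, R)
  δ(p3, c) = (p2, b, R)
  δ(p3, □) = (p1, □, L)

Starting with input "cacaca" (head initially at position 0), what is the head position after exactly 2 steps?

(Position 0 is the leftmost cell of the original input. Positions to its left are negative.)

Execution trace (head position shown):
Step 0: [p0]cacaca  (head at position 0)
Step 1: move right → b[p3]acaca  (head at position 1)
Step 2: move right → b□[pR]caca  (head at position 2)

After 2 steps, the head is at position 2.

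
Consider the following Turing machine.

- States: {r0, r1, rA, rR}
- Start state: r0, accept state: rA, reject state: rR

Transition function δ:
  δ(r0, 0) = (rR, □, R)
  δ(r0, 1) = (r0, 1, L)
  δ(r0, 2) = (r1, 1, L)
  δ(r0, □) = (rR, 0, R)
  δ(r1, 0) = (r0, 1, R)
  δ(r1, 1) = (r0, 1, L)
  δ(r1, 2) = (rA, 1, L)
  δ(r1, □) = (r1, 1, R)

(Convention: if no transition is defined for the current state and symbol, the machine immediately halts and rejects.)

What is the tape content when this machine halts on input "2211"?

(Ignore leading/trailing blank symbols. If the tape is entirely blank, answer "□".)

Execution trace:
Initial: [r0]2211
Step 1: δ(r0, 2) = (r1, 1, L) → [r1]□1211
Step 2: δ(r1, □) = (r1, 1, R) → 1[r1]1211
Step 3: δ(r1, 1) = (r0, 1, L) → [r0]11211
Step 4: δ(r0, 1) = (r0, 1, L) → [r0]□11211
Step 5: δ(r0, □) = (rR, 0, R) → 0[rR]11211

The machine reaches the reject state rR and halts.

Final tape (ignoring leading/trailing blanks): 011211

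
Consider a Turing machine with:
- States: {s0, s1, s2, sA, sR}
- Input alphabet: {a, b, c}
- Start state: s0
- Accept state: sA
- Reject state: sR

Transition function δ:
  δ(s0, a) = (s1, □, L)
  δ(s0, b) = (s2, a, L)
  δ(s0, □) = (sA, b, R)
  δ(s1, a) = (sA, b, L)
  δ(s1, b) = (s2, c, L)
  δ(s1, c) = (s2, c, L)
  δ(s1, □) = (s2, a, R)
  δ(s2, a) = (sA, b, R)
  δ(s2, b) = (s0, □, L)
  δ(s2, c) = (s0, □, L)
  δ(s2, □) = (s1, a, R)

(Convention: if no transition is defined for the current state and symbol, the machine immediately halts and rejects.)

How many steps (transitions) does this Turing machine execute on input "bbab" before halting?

Execution trace:
Initial: [s0]bbab
Step 1: δ(s0, b) = (s2, a, L) → [s2]□abab
Step 2: δ(s2, □) = (s1, a, R) → a[s1]abab
Step 3: δ(s1, a) = (sA, b, L) → [sA]abbab

The machine reaches the accept state sA and halts.

The machine executed 3 steps before halting.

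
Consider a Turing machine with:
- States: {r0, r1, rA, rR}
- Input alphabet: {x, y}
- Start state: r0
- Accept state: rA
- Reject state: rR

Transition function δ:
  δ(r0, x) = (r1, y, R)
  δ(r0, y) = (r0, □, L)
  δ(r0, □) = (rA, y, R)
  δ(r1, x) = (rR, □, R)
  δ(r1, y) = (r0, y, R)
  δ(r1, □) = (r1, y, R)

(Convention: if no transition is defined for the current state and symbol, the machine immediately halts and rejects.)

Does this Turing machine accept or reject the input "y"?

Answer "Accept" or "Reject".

Execution trace:
Initial: [r0]y
Step 1: δ(r0, y) = (r0, □, L) → [r0]□□
Step 2: δ(r0, □) = (rA, y, R) → y[rA]□

The machine reaches the accept state rA and halts.

Answer: Accept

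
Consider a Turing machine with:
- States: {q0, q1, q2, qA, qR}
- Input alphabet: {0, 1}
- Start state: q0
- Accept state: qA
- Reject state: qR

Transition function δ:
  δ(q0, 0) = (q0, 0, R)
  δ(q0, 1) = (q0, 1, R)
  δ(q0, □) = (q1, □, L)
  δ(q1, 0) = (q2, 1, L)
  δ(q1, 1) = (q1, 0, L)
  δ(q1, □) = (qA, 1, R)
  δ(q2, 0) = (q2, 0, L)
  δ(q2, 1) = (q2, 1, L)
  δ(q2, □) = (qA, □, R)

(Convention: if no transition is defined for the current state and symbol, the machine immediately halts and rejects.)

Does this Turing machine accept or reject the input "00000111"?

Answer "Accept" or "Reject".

Execution trace:
Initial: [q0]00000111
Step 1: δ(q0, 0) = (q0, 0, R) → 0[q0]0000111
Step 2: δ(q0, 0) = (q0, 0, R) → 00[q0]000111
Step 3: δ(q0, 0) = (q0, 0, R) → 000[q0]00111
Step 4: δ(q0, 0) = (q0, 0, R) → 0000[q0]0111
Step 5: δ(q0, 0) = (q0, 0, R) → 00000[q0]111
Step 6: δ(q0, 1) = (q0, 1, R) → 000001[q0]11
Step 7: δ(q0, 1) = (q0, 1, R) → 0000011[q0]1
Step 8: δ(q0, 1) = (q0, 1, R) → 00000111[q0]□
Step 9: δ(q0, □) = (q1, □, L) → 0000011[q1]1□
Step 10: δ(q1, 1) = (q1, 0, L) → 000001[q1]10□
Step 11: δ(q1, 1) = (q1, 0, L) → 00000[q1]100□
Step 12: δ(q1, 1) = (q1, 0, L) → 0000[q1]0000□
Step 13: δ(q1, 0) = (q2, 1, L) → 000[q2]01000□
Step 14: δ(q2, 0) = (q2, 0, L) → 00[q2]001000□
Step 15: δ(q2, 0) = (q2, 0, L) → 0[q2]0001000□
Step 16: δ(q2, 0) = (q2, 0, L) → [q2]00001000□
Step 17: δ(q2, 0) = (q2, 0, L) → [q2]□00001000□
Step 18: δ(q2, □) = (qA, □, R) → □[qA]00001000□

The machine reaches the accept state qA and halts.

Answer: Accept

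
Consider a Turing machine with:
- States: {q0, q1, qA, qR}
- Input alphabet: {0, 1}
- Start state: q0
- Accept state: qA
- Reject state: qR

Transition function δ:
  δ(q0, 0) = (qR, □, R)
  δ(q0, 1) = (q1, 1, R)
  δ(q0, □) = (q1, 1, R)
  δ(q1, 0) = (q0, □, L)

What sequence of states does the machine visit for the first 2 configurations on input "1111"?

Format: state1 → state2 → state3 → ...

Execution trace:
Initial: [q0]1111
Step 1: δ(q0, 1) = (q1, 1, R) → 1[q1]111

No transition is defined for δ(q1, 1). By convention the machine halts and rejects.

State sequence: q0 → q1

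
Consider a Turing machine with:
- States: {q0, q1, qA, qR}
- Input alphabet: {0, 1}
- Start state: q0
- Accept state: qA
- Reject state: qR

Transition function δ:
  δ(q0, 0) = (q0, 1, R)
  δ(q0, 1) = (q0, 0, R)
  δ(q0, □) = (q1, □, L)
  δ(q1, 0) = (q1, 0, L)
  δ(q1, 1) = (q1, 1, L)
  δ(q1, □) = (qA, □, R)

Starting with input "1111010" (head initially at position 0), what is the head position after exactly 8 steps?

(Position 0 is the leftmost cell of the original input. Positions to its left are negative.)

Execution trace (head position shown):
Step 0: [q0]1111010  (head at position 0)
Step 1: move right → 0[q0]111010  (head at position 1)
Step 2: move right → 00[q0]11010  (head at position 2)
Step 3: move right → 000[q0]1010  (head at position 3)
Step 4: move right → 0000[q0]010  (head at position 4)
Step 5: move right → 00001[q0]10  (head at position 5)
Step 6: move right → 000010[q0]0  (head at position 6)
Step 7: move right → 0000101[q0]□  (head at position 7)
Step 8: move left → 000010[q1]1□  (head at position 6)

After 8 steps, the head is at position 6.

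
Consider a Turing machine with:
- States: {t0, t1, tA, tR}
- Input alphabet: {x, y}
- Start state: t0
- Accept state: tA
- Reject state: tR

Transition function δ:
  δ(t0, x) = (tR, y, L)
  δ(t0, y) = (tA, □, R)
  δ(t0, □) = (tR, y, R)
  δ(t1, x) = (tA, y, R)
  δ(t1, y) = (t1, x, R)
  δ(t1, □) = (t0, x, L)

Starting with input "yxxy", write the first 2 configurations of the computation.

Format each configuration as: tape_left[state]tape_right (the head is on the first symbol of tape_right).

Transitions applied:
Step 1: δ(t0, y) = (tA, □, R)

The first 2 configurations are:
[t0]yxxy ⊢ □[tA]xxy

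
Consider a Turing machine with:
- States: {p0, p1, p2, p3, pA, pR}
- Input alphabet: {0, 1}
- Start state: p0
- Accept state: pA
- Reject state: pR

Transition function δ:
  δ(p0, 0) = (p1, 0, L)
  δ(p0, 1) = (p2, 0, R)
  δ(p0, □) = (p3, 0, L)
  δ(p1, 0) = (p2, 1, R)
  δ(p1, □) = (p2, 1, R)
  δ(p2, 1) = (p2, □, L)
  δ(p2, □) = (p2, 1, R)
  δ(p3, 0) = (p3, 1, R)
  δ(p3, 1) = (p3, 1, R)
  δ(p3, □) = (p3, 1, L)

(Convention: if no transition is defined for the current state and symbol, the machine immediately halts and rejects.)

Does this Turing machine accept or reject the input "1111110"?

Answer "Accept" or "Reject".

Execution trace:
Initial: [p0]1111110
Step 1: δ(p0, 1) = (p2, 0, R) → 0[p2]111110
Step 2: δ(p2, 1) = (p2, □, L) → [p2]0□11110

No transition is defined for δ(p2, 0). By convention the machine halts and rejects.

Answer: Reject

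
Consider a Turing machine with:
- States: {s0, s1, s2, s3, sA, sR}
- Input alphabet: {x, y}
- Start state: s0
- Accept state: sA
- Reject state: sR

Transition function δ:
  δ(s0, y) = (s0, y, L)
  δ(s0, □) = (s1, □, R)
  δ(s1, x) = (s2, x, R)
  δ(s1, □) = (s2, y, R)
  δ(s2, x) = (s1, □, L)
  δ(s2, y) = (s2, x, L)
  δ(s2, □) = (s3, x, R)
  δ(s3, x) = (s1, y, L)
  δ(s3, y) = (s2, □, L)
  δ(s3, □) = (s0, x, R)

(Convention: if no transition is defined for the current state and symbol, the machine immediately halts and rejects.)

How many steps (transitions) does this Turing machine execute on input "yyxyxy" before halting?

Execution trace:
Initial: [s0]yyxyxy
Step 1: δ(s0, y) = (s0, y, L) → [s0]□yyxyxy
Step 2: δ(s0, □) = (s1, □, R) → □[s1]yyxyxy

No transition is defined for δ(s1, y). By convention the machine halts and rejects.

The machine executed 2 steps before halting.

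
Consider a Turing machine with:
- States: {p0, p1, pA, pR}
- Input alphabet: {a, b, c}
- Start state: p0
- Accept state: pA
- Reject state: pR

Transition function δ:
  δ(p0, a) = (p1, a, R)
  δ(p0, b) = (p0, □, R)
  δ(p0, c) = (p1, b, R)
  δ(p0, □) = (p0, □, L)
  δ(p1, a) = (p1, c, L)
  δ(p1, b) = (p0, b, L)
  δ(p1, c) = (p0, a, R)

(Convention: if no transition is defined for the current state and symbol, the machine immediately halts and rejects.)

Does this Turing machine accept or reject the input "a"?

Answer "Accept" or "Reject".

Execution trace:
Initial: [p0]a
Step 1: δ(p0, a) = (p1, a, R) → a[p1]□

No transition is defined for δ(p1, □). By convention the machine halts and rejects.

Answer: Reject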